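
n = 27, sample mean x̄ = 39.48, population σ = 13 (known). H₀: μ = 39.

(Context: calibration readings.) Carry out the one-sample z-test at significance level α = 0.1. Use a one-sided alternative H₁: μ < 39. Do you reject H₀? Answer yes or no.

reject H₀: no

SE = σ/√n = 13/√27 = 2.5019
z = (x̄−μ₀)/SE = (39.48−39)/2.5019 = 0.1919
p-value (one-sided, H₁ less) = 0.57607
At α=0.1: p ≥ α → fail to reject H₀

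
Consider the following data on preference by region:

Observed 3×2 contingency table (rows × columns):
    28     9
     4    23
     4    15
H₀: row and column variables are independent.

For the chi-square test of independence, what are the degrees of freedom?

degrees of freedom = 2

df = (r−1)(c−1) = (3−1)·(2−1) = 2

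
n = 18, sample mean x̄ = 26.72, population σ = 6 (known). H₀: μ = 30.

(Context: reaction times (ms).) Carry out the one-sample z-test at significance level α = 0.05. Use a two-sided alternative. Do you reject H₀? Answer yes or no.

reject H₀: yes

SE = σ/√n = 6/√18 = 1.4142
z = (x̄−μ₀)/SE = (26.72−30)/1.4142 = -2.3193
p-value (two-sided) = 0.02038
At α=0.05: p < α → reject H₀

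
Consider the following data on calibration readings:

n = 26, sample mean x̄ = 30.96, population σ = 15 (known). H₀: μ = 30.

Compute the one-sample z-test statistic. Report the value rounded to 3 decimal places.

SE = σ/√n = 15/√26 = 2.9417
z = (x̄−μ₀)/SE = (30.96−30)/2.9417 = 0.3263

test statistic = 0.326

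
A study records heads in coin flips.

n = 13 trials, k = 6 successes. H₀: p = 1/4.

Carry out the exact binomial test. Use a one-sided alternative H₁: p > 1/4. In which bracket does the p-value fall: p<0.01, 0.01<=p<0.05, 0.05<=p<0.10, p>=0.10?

Exact binomial: n=13, k=6, p₀=1/4=0.2500
P(X≥6) from Σ C(n,i)·p₀^i·(1−p₀)^(n−i)
p-value (one-sided, H₁ greater) = 0.08021
→ bracket: 0.05<=p<0.10

p-value bracket: 0.05<=p<0.10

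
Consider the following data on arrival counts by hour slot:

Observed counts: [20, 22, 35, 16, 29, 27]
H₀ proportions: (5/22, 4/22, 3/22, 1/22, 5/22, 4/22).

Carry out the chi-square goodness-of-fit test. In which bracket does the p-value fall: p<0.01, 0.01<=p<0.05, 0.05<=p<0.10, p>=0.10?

p-value bracket: p<0.01

n = 149; E_i = n·p_i = [33.86, 27.09, 20.32, 6.77, 33.86, 27.09]
χ² = (20−33.86)²/33.86 + (22−27.09)²/27.09 + (35−20.32)²/20.32 + (16−6.77)²/6.77 + (29−33.86)²/33.86 + (27−27.09)²/27.09 = 30.5116
df = 5
p-value (upper-tail) = 0.00001
→ bracket: p<0.01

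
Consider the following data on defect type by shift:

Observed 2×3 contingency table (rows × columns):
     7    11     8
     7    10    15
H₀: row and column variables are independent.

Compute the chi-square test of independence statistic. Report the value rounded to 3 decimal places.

test statistic = 1.574

Row totals [26, 32], col totals [14, 21, 23], n=58
χ² = (7−6.28)²/6.28 + (11−9.41)²/9.41 + (8−10.31)²/10.31 + (7−7.72)²/7.72 + (10−11.59)²/11.59 + (15−12.69)²/12.69 = 1.5742
df = 2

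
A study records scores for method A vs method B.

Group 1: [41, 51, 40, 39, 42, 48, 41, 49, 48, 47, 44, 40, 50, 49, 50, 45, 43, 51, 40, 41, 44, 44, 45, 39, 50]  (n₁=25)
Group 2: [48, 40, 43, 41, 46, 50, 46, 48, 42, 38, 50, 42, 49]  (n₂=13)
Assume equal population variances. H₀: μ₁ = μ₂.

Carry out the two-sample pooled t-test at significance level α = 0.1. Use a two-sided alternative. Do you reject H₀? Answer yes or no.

reject H₀: no

x̄₁=44.840, s₁=4.140, n₁=25
x̄₂=44.846, s₂=4.059, n₂=13
s_p² = [24·4.140² + 12·4.059²]/36 = 16.9181
SE = √(s_p²·(1/25+1/13)) = 1.4065
t = (44.840−44.846)/1.4065 = -0.0044
df = 36
p-value (two-sided) = 0.99653
At α=0.1: p ≥ α → fail to reject H₀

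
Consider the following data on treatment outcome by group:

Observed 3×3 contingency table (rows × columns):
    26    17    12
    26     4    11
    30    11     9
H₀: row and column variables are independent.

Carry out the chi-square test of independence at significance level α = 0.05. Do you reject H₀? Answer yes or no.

Row totals [55, 41, 50], col totals [82, 32, 32], n=146
χ² = (26−30.89)²/30.89 + (17−12.05)²/12.05 + (12−12.05)²/12.05 + (26−23.03)²/23.03 + (4−8.99)²/8.99 + (11−8.99)²/8.99 + (30−28.08)²/28.08 + (11−10.96)²/10.96 + (9−10.96)²/10.96 = 6.8862
df = 4
p-value (upper-tail) = 0.14203
At α=0.05: p ≥ α → fail to reject H₀

reject H₀: no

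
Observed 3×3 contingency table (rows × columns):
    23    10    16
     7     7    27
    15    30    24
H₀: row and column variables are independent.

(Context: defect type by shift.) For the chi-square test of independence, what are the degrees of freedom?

df = (r−1)(c−1) = (3−1)·(3−1) = 4

degrees of freedom = 4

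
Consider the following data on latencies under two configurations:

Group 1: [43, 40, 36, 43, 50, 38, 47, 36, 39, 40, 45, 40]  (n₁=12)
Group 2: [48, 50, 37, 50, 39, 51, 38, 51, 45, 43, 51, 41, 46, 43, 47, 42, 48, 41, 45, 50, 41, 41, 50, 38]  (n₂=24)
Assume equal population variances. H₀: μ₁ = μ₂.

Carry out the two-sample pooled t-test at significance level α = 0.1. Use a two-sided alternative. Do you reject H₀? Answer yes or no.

reject H₀: yes

x̄₁=41.417, s₁=4.316, n₁=12
x̄₂=44.833, s₂=4.706, n₂=24
s_p² = [11·4.316² + 23·4.706²]/34 = 21.0074
SE = √(s_p²·(1/12+1/24)) = 1.6205
t = (41.417−44.833)/1.6205 = -2.1084
df = 34
p-value (two-sided) = 0.04244
At α=0.1: p < α → reject H₀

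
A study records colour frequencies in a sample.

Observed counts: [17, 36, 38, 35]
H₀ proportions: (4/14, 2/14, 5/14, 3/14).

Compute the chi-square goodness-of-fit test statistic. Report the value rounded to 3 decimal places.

test statistic = 31.487

n = 126; E_i = n·p_i = [36.00, 18.00, 45.00, 27.00]
χ² = (17−36.00)²/36.00 + (36−18.00)²/18.00 + (38−45.00)²/45.00 + (35−27.00)²/27.00 = 31.4870
df = 3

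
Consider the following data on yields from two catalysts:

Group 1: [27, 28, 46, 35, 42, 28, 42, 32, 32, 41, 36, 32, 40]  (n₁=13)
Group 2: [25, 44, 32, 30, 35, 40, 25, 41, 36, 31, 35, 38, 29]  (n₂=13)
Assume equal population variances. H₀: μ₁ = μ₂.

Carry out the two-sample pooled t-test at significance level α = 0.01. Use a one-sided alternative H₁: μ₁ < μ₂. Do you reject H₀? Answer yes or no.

x̄₁=35.462, s₁=6.240, n₁=13
x̄₂=33.923, s₂=5.937, n₂=13
s_p² = [12·6.240² + 12·5.937²]/24 = 37.0897
SE = √(s_p²·(1/13+1/13)) = 2.3887
t = (35.462−33.923)/2.3887 = 0.6440
df = 24
p-value (one-sided, H₁ less) = 0.73717
At α=0.01: p ≥ α → fail to reject H₀

reject H₀: no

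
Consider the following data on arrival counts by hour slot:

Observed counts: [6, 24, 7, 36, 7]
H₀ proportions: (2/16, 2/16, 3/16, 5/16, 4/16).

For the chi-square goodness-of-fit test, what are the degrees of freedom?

degrees of freedom = 4

df = k − 1 = 5 − 1 = 4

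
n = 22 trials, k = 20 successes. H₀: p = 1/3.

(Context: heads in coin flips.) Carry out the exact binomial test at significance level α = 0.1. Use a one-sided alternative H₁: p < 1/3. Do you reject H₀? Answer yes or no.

reject H₀: no

Exact binomial: n=22, k=20, p₀=1/3=0.3333
P(X≤20) from Σ C(n,i)·p₀^i·(1−p₀)^(n−i)
p-value (one-sided, H₁ less) = 1.00000
At α=0.1: p ≥ α → fail to reject H₀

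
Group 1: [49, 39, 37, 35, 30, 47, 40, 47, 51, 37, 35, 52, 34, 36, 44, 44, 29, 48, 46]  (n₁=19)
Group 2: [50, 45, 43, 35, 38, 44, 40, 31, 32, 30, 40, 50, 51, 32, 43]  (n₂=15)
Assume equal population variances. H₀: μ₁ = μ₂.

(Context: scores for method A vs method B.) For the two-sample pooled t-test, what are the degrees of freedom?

df = n₁ + n₂ − 2 = 19 + 15 − 2 = 32

degrees of freedom = 32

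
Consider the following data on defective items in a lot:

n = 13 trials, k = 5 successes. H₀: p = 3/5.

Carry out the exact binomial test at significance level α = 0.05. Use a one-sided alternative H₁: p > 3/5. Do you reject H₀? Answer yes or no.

Exact binomial: n=13, k=5, p₀=3/5=0.6000
P(X≥5) from Σ C(n,i)·p₀^i·(1−p₀)^(n−i)
p-value (one-sided, H₁ greater) = 0.96792
At α=0.05: p ≥ α → fail to reject H₀

reject H₀: no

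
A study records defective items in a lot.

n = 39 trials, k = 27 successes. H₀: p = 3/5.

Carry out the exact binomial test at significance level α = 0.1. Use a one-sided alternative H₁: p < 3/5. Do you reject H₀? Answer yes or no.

Exact binomial: n=39, k=27, p₀=3/5=0.6000
P(X≤27) from Σ C(n,i)·p₀^i·(1−p₀)^(n−i)
p-value (one-sided, H₁ less) = 0.91178
At α=0.1: p ≥ α → fail to reject H₀

reject H₀: no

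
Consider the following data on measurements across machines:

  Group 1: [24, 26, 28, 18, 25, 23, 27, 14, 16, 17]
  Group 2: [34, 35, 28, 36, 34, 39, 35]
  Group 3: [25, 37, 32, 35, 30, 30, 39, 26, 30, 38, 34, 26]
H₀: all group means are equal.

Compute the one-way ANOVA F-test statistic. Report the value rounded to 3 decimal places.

test statistic = 19.301

Group means [21.80, 34.43, 31.83], grand mean 29.000
SSB = Σnᵢ(x̄ᵢ−x̄)² = 821.019; SSW = ΣΣ(x−x̄ᵢ)² = 552.981
MSB = 821.019/2 = 410.5095; MSW = 552.981/26 = 21.2685
F = MSB/MSW = 19.3013
df = (2, 26)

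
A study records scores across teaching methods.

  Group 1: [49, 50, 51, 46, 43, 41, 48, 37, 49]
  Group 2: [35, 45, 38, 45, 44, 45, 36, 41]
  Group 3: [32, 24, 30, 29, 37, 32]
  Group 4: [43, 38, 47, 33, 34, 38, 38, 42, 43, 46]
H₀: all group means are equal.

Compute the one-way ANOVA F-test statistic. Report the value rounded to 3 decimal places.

Group means [46.00, 41.12, 30.67, 40.20], grand mean 40.273
SSB = Σnᵢ(x̄ᵢ−x̄)² = 854.737; SSW = ΣΣ(x−x̄ᵢ)² = 599.808
MSB = 854.737/3 = 284.9124; MSW = 599.808/29 = 20.6830
F = MSB/MSW = 13.7752
df = (3, 29)

test statistic = 13.775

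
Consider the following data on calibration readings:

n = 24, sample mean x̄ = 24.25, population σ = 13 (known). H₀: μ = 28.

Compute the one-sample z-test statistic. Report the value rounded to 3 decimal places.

SE = σ/√n = 13/√24 = 2.6536
z = (x̄−μ₀)/SE = (24.25−28)/2.6536 = -1.4132

test statistic = -1.413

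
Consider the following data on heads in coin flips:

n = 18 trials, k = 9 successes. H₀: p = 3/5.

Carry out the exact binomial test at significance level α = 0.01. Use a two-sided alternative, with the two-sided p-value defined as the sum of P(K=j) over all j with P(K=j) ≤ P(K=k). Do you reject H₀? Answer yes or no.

reject H₀: no

Exact binomial: n=18, k=9, p₀=3/5=0.6000
P(X=j) = C(n,j)·p₀^j·(1−p₀)^(n−j); p = Σ P(X=j) over j with P(X=j) ≤ P(X=9)
p-value (two-sided) = 0.47192
At α=0.01: p ≥ α → fail to reject H₀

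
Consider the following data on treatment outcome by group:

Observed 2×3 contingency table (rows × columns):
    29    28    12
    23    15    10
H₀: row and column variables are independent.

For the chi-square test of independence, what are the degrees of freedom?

df = (r−1)(c−1) = (2−1)·(3−1) = 2

degrees of freedom = 2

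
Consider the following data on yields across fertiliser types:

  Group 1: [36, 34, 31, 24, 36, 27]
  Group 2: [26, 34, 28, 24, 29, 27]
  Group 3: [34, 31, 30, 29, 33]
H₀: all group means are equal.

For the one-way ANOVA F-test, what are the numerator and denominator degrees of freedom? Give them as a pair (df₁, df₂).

k = 3 groups, N = 17 total
df = (k−1, N−k) = (3−1, 17−3) = (2, 14)

degrees of freedom = [2, 14]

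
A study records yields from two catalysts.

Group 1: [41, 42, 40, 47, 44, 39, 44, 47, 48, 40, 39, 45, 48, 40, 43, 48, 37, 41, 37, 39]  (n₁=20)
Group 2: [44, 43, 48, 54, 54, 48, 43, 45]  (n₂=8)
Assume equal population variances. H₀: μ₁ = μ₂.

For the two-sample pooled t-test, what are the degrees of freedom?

df = n₁ + n₂ − 2 = 20 + 8 − 2 = 26

degrees of freedom = 26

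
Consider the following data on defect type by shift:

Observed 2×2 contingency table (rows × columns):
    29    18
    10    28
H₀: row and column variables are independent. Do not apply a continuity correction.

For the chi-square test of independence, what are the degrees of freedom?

degrees of freedom = 1

df = (r−1)(c−1) = (2−1)·(2−1) = 1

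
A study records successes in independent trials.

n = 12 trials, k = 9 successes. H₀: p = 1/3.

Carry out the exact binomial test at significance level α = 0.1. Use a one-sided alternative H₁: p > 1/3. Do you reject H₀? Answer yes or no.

Exact binomial: n=12, k=9, p₀=1/3=0.3333
P(X≥9) from Σ C(n,i)·p₀^i·(1−p₀)^(n−i)
p-value (one-sided, H₁ greater) = 0.00386
At α=0.1: p < α → reject H₀

reject H₀: yes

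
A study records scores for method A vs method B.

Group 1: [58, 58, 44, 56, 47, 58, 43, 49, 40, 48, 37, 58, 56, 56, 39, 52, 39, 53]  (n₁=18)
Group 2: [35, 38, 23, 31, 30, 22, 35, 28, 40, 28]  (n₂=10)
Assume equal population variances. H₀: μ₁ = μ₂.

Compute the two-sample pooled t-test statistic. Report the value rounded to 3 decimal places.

test statistic = 6.612

x̄₁=49.500, s₁=7.602, n₁=18
x̄₂=31.000, s₂=6.018, n₂=10
s_p² = [17·7.602² + 9·6.018²]/26 = 50.3269
SE = √(s_p²·(1/18+1/10)) = 2.7980
t = (49.500−31.000)/2.7980 = 6.6119
df = 26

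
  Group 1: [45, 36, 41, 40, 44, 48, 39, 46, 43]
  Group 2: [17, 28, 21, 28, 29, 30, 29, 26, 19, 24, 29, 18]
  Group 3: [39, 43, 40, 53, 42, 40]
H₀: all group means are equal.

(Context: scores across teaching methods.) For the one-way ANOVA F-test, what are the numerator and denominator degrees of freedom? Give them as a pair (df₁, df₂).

degrees of freedom = [2, 24]

k = 3 groups, N = 27 total
df = (k−1, N−k) = (3−1, 27−3) = (2, 24)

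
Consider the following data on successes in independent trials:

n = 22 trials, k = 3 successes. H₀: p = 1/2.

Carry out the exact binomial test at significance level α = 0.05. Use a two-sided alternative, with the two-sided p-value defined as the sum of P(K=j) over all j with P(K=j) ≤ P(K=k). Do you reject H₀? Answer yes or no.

reject H₀: yes

Exact binomial: n=22, k=3, p₀=1/2=0.5000
P(X=j) = C(n,j)·p₀^j·(1−p₀)^(n−j); p = Σ P(X=j) over j with P(X=j) ≤ P(X=3)
p-value (two-sided) = 0.00086
At α=0.05: p < α → reject H₀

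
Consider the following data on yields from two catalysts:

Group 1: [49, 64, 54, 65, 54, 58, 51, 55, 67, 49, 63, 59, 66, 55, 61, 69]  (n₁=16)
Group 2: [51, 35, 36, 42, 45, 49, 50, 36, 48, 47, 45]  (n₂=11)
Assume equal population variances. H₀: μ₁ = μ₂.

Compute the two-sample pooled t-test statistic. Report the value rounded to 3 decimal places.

test statistic = 5.961

x̄₁=58.688, s₁=6.529, n₁=16
x̄₂=44.000, s₂=5.916, n₂=11
s_p² = [15·6.529² + 10·5.916²]/25 = 39.5775
SE = √(s_p²·(1/16+1/11)) = 2.4641
t = (58.688−44.000)/2.4641 = 5.9607
df = 25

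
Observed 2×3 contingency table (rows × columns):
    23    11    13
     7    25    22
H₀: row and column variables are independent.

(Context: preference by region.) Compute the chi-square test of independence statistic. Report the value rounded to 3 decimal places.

test statistic = 15.883

Row totals [47, 54], col totals [30, 36, 35], n=101
χ² = (23−13.96)²/13.96 + (11−16.75)²/16.75 + (13−16.29)²/16.29 + (7−16.04)²/16.04 + (25−19.25)²/19.25 + (22−18.71)²/18.71 = 15.8832
df = 2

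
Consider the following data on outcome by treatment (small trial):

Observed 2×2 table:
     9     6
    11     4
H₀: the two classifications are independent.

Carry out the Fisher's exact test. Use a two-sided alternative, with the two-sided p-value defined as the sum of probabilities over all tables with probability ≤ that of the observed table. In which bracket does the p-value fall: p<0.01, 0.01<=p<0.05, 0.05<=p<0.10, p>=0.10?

Margins: r₁=15, r₂=15, c₁=20, c₂=10, n=30
p_obs = C(15,9)·C(15,11)/C(30,20); sum pmf over tables with pmf ≤ p_obs
p-value (two-sided) = 0.69985
→ bracket: p>=0.10

p-value bracket: p>=0.10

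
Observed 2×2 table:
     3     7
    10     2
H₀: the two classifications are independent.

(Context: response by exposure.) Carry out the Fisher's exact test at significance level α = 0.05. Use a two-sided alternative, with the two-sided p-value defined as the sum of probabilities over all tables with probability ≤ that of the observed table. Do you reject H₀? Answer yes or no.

reject H₀: yes

Margins: r₁=10, r₂=12, c₁=13, c₂=9, n=22
p_obs = C(10,3)·C(12,10)/C(22,13); sum pmf over tables with pmf ≤ p_obs
p-value (two-sided) = 0.02742
At α=0.05: p < α → reject H₀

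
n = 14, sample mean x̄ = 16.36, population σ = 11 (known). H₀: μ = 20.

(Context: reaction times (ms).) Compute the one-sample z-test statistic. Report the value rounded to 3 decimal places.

SE = σ/√n = 11/√14 = 2.9399
z = (x̄−μ₀)/SE = (16.36−20)/2.9399 = -1.2381

test statistic = -1.238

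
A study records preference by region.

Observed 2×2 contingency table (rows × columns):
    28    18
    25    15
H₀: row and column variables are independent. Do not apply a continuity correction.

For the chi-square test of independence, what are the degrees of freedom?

degrees of freedom = 1

df = (r−1)(c−1) = (2−1)·(2−1) = 1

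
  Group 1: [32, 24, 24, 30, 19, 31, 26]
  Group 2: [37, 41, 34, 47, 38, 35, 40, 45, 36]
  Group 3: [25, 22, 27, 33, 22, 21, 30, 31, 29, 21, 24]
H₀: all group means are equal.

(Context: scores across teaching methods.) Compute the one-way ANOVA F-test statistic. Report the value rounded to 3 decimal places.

Group means [26.57, 39.22, 25.91], grand mean 30.519
SSB = Σnᵢ(x̄ᵢ−x̄)² = 1024.562; SSW = ΣΣ(x−x̄ᵢ)² = 478.179
MSB = 1024.562/2 = 512.2809; MSW = 478.179/24 = 19.9241
F = MSB/MSW = 25.7116
df = (2, 24)

test statistic = 25.712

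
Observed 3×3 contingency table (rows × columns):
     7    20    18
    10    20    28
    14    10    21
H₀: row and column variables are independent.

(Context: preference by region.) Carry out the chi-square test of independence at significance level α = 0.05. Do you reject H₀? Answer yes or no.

Row totals [45, 58, 45], col totals [31, 50, 67], n=148
χ² = (7−9.43)²/9.43 + (20−15.20)²/15.20 + (18−20.37)²/20.37 + (10−12.15)²/12.15 + (20−19.59)²/19.59 + (28−26.26)²/26.26 + (14−9.43)²/9.43 + (10−15.20)²/15.20 + (21−20.37)²/20.37 = 6.9381
df = 4
p-value (upper-tail) = 0.13920
At α=0.05: p ≥ α → fail to reject H₀

reject H₀: no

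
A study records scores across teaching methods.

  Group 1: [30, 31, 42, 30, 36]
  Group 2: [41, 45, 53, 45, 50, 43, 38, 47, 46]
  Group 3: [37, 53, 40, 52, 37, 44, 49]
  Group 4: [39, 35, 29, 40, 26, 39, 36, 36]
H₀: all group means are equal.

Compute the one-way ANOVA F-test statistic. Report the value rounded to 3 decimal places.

test statistic = 9.056

Group means [33.80, 45.33, 44.57, 35.00], grand mean 40.310
SSB = Σnᵢ(x̄ᵢ−x̄)² = 791.693; SSW = ΣΣ(x−x̄ᵢ)² = 728.514
MSB = 791.693/3 = 263.8975; MSW = 728.514/25 = 29.1406
F = MSB/MSW = 9.0560
df = (3, 25)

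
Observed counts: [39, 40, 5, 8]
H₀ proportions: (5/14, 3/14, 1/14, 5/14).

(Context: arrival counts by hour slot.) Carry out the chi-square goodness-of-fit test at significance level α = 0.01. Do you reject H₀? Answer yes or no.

n = 92; E_i = n·p_i = [32.86, 19.71, 6.57, 32.86]
χ² = (39−32.86)²/32.86 + (40−19.71)²/19.71 + (5−6.57)²/6.57 + (8−32.86)²/32.86 = 41.2029
df = 3
p-value (upper-tail) = 0.00000
At α=0.01: p < α → reject H₀

reject H₀: yes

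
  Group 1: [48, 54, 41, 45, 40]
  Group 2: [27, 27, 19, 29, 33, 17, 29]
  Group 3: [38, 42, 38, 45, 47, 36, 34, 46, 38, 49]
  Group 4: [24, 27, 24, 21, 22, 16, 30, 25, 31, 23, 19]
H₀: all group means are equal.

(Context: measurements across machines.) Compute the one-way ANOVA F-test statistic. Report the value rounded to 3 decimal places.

test statistic = 34.830

Group means [45.60, 25.86, 41.30, 23.82], grand mean 32.848
SSB = Σnᵢ(x̄ᵢ−x̄)² = 2766.449; SSW = ΣΣ(x−x̄ᵢ)² = 767.794
MSB = 2766.449/3 = 922.1496; MSW = 767.794/29 = 26.4756
F = MSB/MSW = 34.8301
df = (3, 29)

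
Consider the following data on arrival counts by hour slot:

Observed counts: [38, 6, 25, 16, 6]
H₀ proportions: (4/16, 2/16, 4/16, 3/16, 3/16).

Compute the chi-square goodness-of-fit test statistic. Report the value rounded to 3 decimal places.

test statistic = 20.223

n = 91; E_i = n·p_i = [22.75, 11.38, 22.75, 17.06, 17.06]
χ² = (38−22.75)²/22.75 + (6−11.38)²/11.38 + (25−22.75)²/22.75 + (16−17.06)²/17.06 + (6−17.06)²/17.06 = 20.2234
df = 4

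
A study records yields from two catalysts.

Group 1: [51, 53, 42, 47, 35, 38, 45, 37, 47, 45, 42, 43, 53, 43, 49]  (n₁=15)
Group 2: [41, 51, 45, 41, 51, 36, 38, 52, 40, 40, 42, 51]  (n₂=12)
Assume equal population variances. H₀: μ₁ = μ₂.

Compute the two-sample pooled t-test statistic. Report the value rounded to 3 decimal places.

x̄₁=44.667, s₁=5.512, n₁=15
x̄₂=44.000, s₂=5.768, n₂=12
s_p² = [14·5.512² + 11·5.768²]/25 = 31.6533
SE = √(s_p²·(1/15+1/12)) = 2.1790
t = (44.667−44.000)/2.1790 = 0.3060
df = 25

test statistic = 0.306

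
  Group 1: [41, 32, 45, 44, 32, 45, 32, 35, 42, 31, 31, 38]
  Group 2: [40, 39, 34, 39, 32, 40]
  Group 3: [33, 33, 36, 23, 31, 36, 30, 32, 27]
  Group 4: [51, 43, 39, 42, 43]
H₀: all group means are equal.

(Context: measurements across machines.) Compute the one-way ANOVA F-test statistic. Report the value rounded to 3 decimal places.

test statistic = 7.431

Group means [37.33, 37.33, 31.22, 43.60], grand mean 36.594
SSB = Σnᵢ(x̄ᵢ−x̄)² = 514.963; SSW = ΣΣ(x−x̄ᵢ)² = 646.756
MSB = 514.963/3 = 171.6544; MSW = 646.756/28 = 23.0984
F = MSB/MSW = 7.4314
df = (3, 28)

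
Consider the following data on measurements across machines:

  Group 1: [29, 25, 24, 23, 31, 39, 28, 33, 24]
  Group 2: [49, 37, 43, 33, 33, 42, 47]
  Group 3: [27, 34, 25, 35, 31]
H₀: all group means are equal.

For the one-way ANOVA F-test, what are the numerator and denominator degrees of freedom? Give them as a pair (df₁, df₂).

k = 3 groups, N = 21 total
df = (k−1, N−k) = (3−1, 21−3) = (2, 18)

degrees of freedom = [2, 18]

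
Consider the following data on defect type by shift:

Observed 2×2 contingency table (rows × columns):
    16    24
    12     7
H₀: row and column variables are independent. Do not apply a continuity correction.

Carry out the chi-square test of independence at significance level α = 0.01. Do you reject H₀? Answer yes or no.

reject H₀: no

Row totals [40, 19], col totals [28, 31], n=59
χ² = (16−18.98)²/18.98 + (24−21.02)²/21.02 + (12−9.02)²/9.02 + (7−9.98)²/9.98 = 2.7704
df = 1
p-value (upper-tail) = 0.09602
At α=0.01: p ≥ α → fail to reject H₀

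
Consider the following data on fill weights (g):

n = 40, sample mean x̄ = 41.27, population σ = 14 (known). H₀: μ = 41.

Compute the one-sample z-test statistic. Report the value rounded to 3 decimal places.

SE = σ/√n = 14/√40 = 2.2136
z = (x̄−μ₀)/SE = (41.27−41)/2.2136 = 0.1220

test statistic = 0.122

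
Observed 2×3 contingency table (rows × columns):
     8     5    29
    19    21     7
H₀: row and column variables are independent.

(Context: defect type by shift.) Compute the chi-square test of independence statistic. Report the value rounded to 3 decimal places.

test statistic = 27.578

Row totals [42, 47], col totals [27, 26, 36], n=89
χ² = (8−12.74)²/12.74 + (5−12.27)²/12.27 + (29−16.99)²/16.99 + (19−14.26)²/14.26 + (21−13.73)²/13.73 + (7−19.01)²/19.01 = 27.5782
df = 2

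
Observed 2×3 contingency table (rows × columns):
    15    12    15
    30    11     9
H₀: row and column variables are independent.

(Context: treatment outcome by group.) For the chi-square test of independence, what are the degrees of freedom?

degrees of freedom = 2

df = (r−1)(c−1) = (2−1)·(3−1) = 2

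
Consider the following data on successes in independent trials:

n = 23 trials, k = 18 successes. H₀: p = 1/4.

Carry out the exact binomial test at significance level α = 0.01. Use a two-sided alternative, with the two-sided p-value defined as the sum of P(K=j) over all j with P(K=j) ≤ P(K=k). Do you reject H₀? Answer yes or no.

reject H₀: yes

Exact binomial: n=23, k=18, p₀=1/4=0.2500
P(X=j) = C(n,j)·p₀^j·(1−p₀)^(n−j); p = Σ P(X=j) over j with P(X=j) ≤ P(X=18)
p-value (two-sided) = 0.00000
At α=0.01: p < α → reject H₀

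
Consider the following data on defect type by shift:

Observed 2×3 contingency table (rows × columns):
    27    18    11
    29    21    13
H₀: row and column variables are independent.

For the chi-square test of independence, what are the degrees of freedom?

degrees of freedom = 2

df = (r−1)(c−1) = (2−1)·(3−1) = 2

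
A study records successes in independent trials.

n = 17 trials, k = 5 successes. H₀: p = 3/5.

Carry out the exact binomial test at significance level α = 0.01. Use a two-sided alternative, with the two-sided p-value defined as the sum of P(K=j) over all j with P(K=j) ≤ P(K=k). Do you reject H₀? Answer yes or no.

Exact binomial: n=17, k=5, p₀=3/5=0.6000
P(X=j) = C(n,j)·p₀^j·(1−p₀)^(n−j); p = Σ P(X=j) over j with P(X=j) ≤ P(X=5)
p-value (two-sided) = 0.01268
At α=0.01: p ≥ α → fail to reject H₀

reject H₀: no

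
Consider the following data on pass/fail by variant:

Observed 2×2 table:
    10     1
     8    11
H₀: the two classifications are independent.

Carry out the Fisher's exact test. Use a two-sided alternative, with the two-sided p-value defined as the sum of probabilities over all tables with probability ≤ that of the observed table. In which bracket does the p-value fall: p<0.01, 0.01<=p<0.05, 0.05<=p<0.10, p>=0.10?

p-value bracket: 0.01<=p<0.05

Margins: r₁=11, r₂=19, c₁=18, c₂=12, n=30
p_obs = C(11,10)·C(19,8)/C(30,18); sum pmf over tables with pmf ≤ p_obs
p-value (two-sided) = 0.01823
→ bracket: 0.01<=p<0.05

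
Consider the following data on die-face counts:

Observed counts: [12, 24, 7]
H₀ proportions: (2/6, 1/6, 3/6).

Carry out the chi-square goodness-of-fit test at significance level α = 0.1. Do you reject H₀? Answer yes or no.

n = 43; E_i = n·p_i = [14.33, 7.17, 21.50]
χ² = (12−14.33)²/14.33 + (24−7.17)²/7.17 + (7−21.50)²/21.50 = 49.6977
df = 2
p-value (upper-tail) = 0.00000
At α=0.1: p < α → reject H₀

reject H₀: yes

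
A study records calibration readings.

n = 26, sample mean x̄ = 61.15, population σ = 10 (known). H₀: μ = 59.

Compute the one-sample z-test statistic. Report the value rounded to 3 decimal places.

test statistic = 1.096

SE = σ/√n = 10/√26 = 1.9612
z = (x̄−μ₀)/SE = (61.15−59)/1.9612 = 1.0963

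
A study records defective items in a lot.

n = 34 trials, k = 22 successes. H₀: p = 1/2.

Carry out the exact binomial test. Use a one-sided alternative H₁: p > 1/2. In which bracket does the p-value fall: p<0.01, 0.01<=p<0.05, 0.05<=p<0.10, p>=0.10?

Exact binomial: n=34, k=22, p₀=1/2=0.5000
P(X≥22) from Σ C(n,i)·p₀^i·(1−p₀)^(n−i)
p-value (one-sided, H₁ greater) = 0.06072
→ bracket: 0.05<=p<0.10

p-value bracket: 0.05<=p<0.10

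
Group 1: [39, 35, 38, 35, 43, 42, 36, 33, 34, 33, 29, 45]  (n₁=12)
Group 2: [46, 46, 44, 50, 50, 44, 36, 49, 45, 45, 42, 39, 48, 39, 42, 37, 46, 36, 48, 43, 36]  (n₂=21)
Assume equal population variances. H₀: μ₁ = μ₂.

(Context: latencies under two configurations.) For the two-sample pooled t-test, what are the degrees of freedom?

df = n₁ + n₂ − 2 = 12 + 21 − 2 = 31

degrees of freedom = 31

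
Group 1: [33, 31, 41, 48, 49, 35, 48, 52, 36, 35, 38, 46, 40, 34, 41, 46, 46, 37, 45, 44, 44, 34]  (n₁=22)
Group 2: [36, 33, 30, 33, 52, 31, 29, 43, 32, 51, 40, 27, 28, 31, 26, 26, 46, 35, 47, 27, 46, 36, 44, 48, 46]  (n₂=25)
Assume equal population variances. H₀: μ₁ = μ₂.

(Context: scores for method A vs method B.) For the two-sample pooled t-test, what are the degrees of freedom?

df = n₁ + n₂ − 2 = 22 + 25 − 2 = 45

degrees of freedom = 45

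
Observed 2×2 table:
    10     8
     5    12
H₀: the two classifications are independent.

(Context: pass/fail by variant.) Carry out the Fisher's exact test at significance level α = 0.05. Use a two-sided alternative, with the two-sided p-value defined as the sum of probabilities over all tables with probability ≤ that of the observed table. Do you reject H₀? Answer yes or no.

Margins: r₁=18, r₂=17, c₁=15, c₂=20, n=35
p_obs = C(18,10)·C(17,5)/C(35,15); sum pmf over tables with pmf ≤ p_obs
p-value (two-sided) = 0.17558
At α=0.05: p ≥ α → fail to reject H₀

reject H₀: no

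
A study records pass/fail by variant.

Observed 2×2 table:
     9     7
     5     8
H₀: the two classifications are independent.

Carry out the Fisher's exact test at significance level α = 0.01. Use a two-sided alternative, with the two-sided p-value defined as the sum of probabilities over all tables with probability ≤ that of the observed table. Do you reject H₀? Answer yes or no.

Margins: r₁=16, r₂=13, c₁=14, c₂=15, n=29
p_obs = C(16,9)·C(13,5)/C(29,14); sum pmf over tables with pmf ≤ p_obs
p-value (two-sided) = 0.46214
At α=0.01: p ≥ α → fail to reject H₀

reject H₀: no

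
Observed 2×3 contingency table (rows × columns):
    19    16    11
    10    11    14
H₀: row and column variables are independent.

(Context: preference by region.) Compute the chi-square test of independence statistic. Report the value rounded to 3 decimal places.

test statistic = 2.634

Row totals [46, 35], col totals [29, 27, 25], n=81
χ² = (19−16.47)²/16.47 + (16−15.33)²/15.33 + (11−14.20)²/14.20 + (10−12.53)²/12.53 + (11−11.67)²/11.67 + (14−10.80)²/10.80 = 2.6338
df = 2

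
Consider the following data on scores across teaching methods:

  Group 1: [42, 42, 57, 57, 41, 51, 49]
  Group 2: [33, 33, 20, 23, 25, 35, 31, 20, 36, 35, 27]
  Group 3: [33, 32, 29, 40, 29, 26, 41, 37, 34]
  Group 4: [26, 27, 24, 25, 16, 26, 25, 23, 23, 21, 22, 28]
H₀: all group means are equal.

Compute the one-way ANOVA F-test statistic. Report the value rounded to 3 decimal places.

Group means [48.43, 28.91, 33.44, 23.83], grand mean 31.897
SSB = Σnᵢ(x̄ᵢ−x̄)² = 2813.077; SSW = ΣΣ(x−x̄ᵢ)² = 990.512
MSB = 2813.077/3 = 937.6925; MSW = 990.512/35 = 28.3004
F = MSB/MSW = 33.1336
df = (3, 35)

test statistic = 33.134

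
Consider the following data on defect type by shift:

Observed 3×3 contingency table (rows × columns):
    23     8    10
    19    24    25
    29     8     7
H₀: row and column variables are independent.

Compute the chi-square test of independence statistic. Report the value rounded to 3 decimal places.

test statistic = 17.791

Row totals [41, 68, 44], col totals [71, 40, 42], n=153
χ² = (23−19.03)²/19.03 + (8−10.72)²/10.72 + (10−11.25)²/11.25 + (19−31.56)²/31.56 + (24−17.78)²/17.78 + (25−18.67)²/18.67 + (29−20.42)²/20.42 + (8−11.50)²/11.50 + (7−12.08)²/12.08 = 17.7909
df = 4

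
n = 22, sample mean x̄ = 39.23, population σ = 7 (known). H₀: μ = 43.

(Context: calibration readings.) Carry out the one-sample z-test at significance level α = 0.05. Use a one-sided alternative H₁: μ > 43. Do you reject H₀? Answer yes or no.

reject H₀: no

SE = σ/√n = 7/√22 = 1.4924
z = (x̄−μ₀)/SE = (39.23−43)/1.4924 = -2.5261
p-value (one-sided, H₁ greater) = 0.99423
At α=0.05: p ≥ α → fail to reject H₀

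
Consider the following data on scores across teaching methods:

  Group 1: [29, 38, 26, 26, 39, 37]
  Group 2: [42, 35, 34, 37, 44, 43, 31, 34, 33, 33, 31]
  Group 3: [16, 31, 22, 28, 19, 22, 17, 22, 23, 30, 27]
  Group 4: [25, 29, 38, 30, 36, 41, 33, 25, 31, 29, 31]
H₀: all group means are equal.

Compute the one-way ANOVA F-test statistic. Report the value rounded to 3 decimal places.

test statistic = 11.834

Group means [32.50, 36.09, 23.36, 31.64], grand mean 30.692
SSB = Σnᵢ(x̄ᵢ−x̄)² = 940.808; SSW = ΣΣ(x−x̄ᵢ)² = 927.500
MSB = 940.808/3 = 313.6026; MSW = 927.500/35 = 26.5000
F = MSB/MSW = 11.8341
df = (3, 35)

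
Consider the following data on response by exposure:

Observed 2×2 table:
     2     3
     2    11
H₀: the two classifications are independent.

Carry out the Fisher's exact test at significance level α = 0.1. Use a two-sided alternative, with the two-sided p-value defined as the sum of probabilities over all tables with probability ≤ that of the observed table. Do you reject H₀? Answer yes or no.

reject H₀: no

Margins: r₁=5, r₂=13, c₁=4, c₂=14, n=18
p_obs = C(5,2)·C(13,2)/C(18,4); sum pmf over tables with pmf ≤ p_obs
p-value (two-sided) = 0.53268
At α=0.1: p ≥ α → fail to reject H₀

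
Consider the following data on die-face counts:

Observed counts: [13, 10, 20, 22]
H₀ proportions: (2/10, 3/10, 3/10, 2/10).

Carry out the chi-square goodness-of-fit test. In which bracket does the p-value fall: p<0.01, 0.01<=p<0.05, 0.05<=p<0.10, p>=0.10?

p-value bracket: 0.01<=p<0.05

n = 65; E_i = n·p_i = [13.00, 19.50, 19.50, 13.00]
χ² = (13−13.00)²/13.00 + (10−19.50)²/19.50 + (20−19.50)²/19.50 + (22−13.00)²/13.00 = 10.8718
df = 3
p-value (upper-tail) = 0.01244
→ bracket: 0.01<=p<0.05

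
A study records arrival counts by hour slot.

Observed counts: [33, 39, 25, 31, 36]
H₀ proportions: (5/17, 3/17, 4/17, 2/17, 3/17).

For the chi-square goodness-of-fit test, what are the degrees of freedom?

degrees of freedom = 4

df = k − 1 = 5 − 1 = 4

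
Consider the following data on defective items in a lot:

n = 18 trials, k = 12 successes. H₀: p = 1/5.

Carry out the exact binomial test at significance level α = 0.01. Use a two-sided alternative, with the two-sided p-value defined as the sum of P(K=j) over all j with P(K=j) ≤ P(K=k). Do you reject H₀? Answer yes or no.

reject H₀: yes

Exact binomial: n=18, k=12, p₀=1/5=0.2000
P(X=j) = C(n,j)·p₀^j·(1−p₀)^(n−j); p = Σ P(X=j) over j with P(X=j) ≤ P(X=12)
p-value (two-sided) = 0.00002
At α=0.01: p < α → reject H₀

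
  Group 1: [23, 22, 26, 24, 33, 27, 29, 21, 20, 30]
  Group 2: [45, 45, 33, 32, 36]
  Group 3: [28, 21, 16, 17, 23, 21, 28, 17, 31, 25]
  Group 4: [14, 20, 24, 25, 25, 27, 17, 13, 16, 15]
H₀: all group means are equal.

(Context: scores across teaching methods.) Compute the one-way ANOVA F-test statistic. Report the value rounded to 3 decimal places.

Group means [25.50, 38.20, 22.70, 19.60], grand mean 24.829
SSB = Σnᵢ(x̄ᵢ−x̄)² = 1217.171; SSW = ΣΣ(x−x̄ᵢ)² = 819.800
MSB = 1217.171/3 = 405.7238; MSW = 819.800/31 = 26.4452
F = MSB/MSW = 15.3421
df = (3, 31)

test statistic = 15.342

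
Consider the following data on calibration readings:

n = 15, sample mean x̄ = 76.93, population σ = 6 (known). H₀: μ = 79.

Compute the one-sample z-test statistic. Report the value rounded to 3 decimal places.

SE = σ/√n = 6/√15 = 1.5492
z = (x̄−μ₀)/SE = (76.93−79)/1.5492 = -1.3362

test statistic = -1.336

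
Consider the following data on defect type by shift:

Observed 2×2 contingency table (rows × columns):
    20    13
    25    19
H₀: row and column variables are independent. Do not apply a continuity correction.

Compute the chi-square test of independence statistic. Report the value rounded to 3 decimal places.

Row totals [33, 44], col totals [45, 32], n=77
χ² = (20−19.29)²/19.29 + (13−13.71)²/13.71 + (25−25.71)²/25.71 + (19−18.29)²/18.29 = 0.1114
df = 1

test statistic = 0.111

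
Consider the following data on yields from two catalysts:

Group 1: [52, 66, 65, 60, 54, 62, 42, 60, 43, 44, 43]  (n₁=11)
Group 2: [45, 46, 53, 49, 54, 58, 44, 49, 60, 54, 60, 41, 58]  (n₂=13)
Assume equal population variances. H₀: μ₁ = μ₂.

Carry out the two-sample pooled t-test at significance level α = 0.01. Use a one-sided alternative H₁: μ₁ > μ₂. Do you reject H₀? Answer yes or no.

x̄₁=53.727, s₁=9.435, n₁=11
x̄₂=51.615, s₂=6.423, n₂=13
s_p² = [10·9.435² + 12·6.423²]/22 = 62.9663
SE = √(s_p²·(1/11+1/13)) = 3.2508
t = (53.727−51.615)/3.2508 = 0.6496
df = 22
p-value (one-sided, H₁ greater) = 0.26132
At α=0.01: p ≥ α → fail to reject H₀

reject H₀: no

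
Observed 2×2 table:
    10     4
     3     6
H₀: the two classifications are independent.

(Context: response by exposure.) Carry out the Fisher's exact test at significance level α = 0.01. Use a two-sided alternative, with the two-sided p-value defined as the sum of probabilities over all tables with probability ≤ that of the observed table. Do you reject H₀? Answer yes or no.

reject H₀: no

Margins: r₁=14, r₂=9, c₁=13, c₂=10, n=23
p_obs = C(14,10)·C(9,3)/C(23,13); sum pmf over tables with pmf ≤ p_obs
p-value (two-sided) = 0.10230
At α=0.01: p ≥ α → fail to reject H₀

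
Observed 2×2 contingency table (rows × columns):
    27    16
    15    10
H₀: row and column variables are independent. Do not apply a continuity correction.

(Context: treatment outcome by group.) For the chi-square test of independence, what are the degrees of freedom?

df = (r−1)(c−1) = (2−1)·(2−1) = 1

degrees of freedom = 1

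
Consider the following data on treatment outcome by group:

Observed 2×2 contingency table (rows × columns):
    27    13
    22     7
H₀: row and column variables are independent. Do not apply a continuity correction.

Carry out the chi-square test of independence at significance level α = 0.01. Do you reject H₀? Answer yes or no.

reject H₀: no

Row totals [40, 29], col totals [49, 20], n=69
χ² = (27−28.41)²/28.41 + (13−11.59)²/11.59 + (22−20.59)²/20.59 + (7−8.41)²/8.41 = 0.5711
df = 1
p-value (upper-tail) = 0.44982
At α=0.01: p ≥ α → fail to reject H₀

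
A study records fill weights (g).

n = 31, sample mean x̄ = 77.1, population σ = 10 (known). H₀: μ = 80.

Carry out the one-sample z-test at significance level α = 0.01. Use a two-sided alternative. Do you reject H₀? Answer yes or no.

SE = σ/√n = 10/√31 = 1.7961
z = (x̄−μ₀)/SE = (77.1−80)/1.7961 = -1.6147
p-value (two-sided) = 0.10639
At α=0.01: p ≥ α → fail to reject H₀

reject H₀: no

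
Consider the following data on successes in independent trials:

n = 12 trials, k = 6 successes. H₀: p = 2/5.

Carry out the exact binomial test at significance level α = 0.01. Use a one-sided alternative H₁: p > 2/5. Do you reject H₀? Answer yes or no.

reject H₀: no

Exact binomial: n=12, k=6, p₀=2/5=0.4000
P(X≥6) from Σ C(n,i)·p₀^i·(1−p₀)^(n−i)
p-value (one-sided, H₁ greater) = 0.33479
At α=0.01: p ≥ α → fail to reject H₀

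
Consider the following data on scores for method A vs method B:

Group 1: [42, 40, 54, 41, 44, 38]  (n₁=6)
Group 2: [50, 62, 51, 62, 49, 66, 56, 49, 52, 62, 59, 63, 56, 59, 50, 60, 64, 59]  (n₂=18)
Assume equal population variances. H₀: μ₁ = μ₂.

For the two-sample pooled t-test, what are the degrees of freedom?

df = n₁ + n₂ − 2 = 6 + 18 − 2 = 22

degrees of freedom = 22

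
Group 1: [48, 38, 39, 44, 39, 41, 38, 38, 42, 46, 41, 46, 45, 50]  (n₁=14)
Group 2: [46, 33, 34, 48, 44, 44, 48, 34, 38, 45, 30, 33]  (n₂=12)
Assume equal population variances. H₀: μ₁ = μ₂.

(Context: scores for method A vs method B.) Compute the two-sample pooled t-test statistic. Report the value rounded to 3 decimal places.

x̄₁=42.500, s₁=4.014, n₁=14
x̄₂=39.750, s₂=6.703, n₂=12
s_p² = [13·4.014² + 11·6.703²]/24 = 29.3229
SE = √(s_p²·(1/14+1/12)) = 2.1303
t = (42.500−39.750)/2.1303 = 1.2909
df = 24

test statistic = 1.291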